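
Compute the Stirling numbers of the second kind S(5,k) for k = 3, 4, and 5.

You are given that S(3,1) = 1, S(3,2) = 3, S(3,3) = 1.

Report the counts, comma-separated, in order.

[4] T[4,2]:2*3+1=7 · T[4,3]:3*1+3=6 · T[4,4]:4*0+1=1
[5] T[5,3]:3*6+7=25 · T[5,4]:4*1+6=10 · T[5,5]:5*0+1=1
Read S(5,3) = 25, S(5,4) = 10, S(5,5) = 1.

25, 10, 1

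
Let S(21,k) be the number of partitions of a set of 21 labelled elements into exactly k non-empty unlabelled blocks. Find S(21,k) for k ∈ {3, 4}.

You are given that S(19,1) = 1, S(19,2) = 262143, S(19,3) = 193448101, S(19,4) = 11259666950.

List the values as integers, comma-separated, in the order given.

1742343625, 181509070050

@20  (20,2):262143·2+1→524287, (20,3):193448101·3+262143→580606446, (20,4):11259666950·4+193448101→45232115901
@21  (21,3):580606446·3+524287→1742343625, (21,4):45232115901·4+580606446→181509070050
Read S(21,3) = 1742343625, S(21,4) = 181509070050.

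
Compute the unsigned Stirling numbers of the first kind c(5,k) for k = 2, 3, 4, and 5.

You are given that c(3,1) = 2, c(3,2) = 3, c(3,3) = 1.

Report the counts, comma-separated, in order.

50, 35, 10, 1

r4: T_4,1=3×2+0=6; T_4,2=3×3+2=11; T_4,3=3×1+3=6; T_4,4=3×0+1=1
r5: T_5,2=4×11+6=50; T_5,3=4×6+11=35; T_5,4=4×1+6=10; T_5,5=4×0+1=1
Read c(5,2) = 50, c(5,3) = 35, c(5,4) = 10, c(5,5) = 1.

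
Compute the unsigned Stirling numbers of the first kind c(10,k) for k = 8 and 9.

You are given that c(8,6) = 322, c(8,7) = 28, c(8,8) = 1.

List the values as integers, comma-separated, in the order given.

870, 45

row 9: T[9][7]=8·28+322=546  T[9][8]=8·1+28=36  T[9][9]=8·0+1=1
row 10: T[10][8]=9·36+546=870  T[10][9]=9·1+36=45
Read c(10,8) = 870, c(10,9) = 45.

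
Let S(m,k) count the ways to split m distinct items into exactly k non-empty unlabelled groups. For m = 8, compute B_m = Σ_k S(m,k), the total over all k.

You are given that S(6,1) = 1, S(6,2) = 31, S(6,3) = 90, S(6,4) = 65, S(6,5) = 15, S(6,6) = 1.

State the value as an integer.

4140

[7] T[7,1]:1*1+0=1 · T[7,2]:2*31+1=63 · T[7,3]:3*90+31=301 · T[7,4]:4*65+90=350 · T[7,5]:5*15+65=140 · T[7,6]:6*1+15=21 · T[7,7]:7*0+1=1
[8] T[8,1]:1*1+0=1 · T[8,2]:2*63+1=127 · T[8,3]:3*301+63=966 · T[8,4]:4*350+301=1701 · T[8,5]:5*140+350=1050 · T[8,6]:6*21+140=266 · T[8,7]:7*1+21=28 · T[8,8]:8*0+1=1
B_8 = ΣS(8,k) = 1+127+966+1701+1050+266+28+1 = 4140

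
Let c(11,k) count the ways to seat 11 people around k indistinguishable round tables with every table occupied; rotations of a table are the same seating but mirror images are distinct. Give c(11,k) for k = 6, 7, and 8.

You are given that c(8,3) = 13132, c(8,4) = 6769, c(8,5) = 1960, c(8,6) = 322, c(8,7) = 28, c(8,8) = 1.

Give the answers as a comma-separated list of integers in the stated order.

902055, 157773, 18150

r9: T_9,4=8×6769+13132=67284; T_9,5=8×1960+6769=22449; T_9,6=8×322+1960=4536; T_9,7=8×28+322=546; T_9,8=8×1+28=36
r10: T_10,5=9×22449+67284=269325; T_10,6=9×4536+22449=63273; T_10,7=9×546+4536=9450; T_10,8=9×36+546=870
r11: T_11,6=10×63273+269325=902055; T_11,7=10×9450+63273=157773; T_11,8=10×870+9450=18150
Read c(11,6) = 902055, c(11,7) = 157773, c(11,8) = 18150.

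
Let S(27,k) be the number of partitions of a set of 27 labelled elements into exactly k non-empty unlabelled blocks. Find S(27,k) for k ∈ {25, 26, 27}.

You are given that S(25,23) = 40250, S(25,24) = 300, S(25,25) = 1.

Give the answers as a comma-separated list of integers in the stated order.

55575, 351, 1

[26] T[26,24]:24*300+40250=47450 · T[26,25]:25*1+300=325 · T[26,26]:26*0+1=1
[27] T[27,25]:25*325+47450=55575 · T[27,26]:26*1+325=351 · T[27,27]:27*0+1=1
Read S(27,25) = 55575, S(27,26) = 351, S(27,27) = 1.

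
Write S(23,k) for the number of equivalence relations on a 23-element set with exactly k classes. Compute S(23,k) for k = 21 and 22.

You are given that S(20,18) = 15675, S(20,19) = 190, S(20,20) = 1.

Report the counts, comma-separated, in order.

28336, 253

i=21: T(21,19)=15675+19·190=19285 | T(21,20)=190+20·1=210 | T(21,21)=1+21·0=1
i=22: T(22,20)=19285+20·210=23485 | T(22,21)=210+21·1=231 | T(22,22)=1+22·0=1
i=23: T(23,21)=23485+21·231=28336 | T(23,22)=231+22·1=253
Read S(23,21) = 28336, S(23,22) = 253.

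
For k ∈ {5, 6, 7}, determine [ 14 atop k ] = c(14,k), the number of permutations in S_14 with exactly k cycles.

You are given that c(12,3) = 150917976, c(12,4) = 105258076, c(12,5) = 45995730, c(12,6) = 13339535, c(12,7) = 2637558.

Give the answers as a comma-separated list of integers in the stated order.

9957703756, 3336118786, 790943153

r13: T_13,4=12×105258076+150917976=1414014888; T_13,5=12×45995730+105258076=657206836; T_13,6=12×13339535+45995730=206070150; T_13,7=12×2637558+13339535=44990231
r14: T_14,5=13×657206836+1414014888=9957703756; T_14,6=13×206070150+657206836=3336118786; T_14,7=13×44990231+206070150=790943153
Read c(14,5) = 9957703756, c(14,6) = 3336118786, c(14,7) = 790943153.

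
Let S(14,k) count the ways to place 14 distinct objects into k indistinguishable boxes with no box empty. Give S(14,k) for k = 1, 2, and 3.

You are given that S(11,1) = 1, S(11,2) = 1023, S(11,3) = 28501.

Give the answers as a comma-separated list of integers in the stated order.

1, 8191, 788970

i=12: T(12,1)=0+1·1=1 | T(12,2)=1+2·1023=2047 | T(12,3)=1023+3·28501=86526
i=13: T(13,1)=0+1·1=1 | T(13,2)=1+2·2047=4095 | T(13,3)=2047+3·86526=261625
i=14: T(14,1)=0+1·1=1 | T(14,2)=1+2·4095=8191 | T(14,3)=4095+3·261625=788970
Read S(14,1) = 1, S(14,2) = 8191, S(14,3) = 788970.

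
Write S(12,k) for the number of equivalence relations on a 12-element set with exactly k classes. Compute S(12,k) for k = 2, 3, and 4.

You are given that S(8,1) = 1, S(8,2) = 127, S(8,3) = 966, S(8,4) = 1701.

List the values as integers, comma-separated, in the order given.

row 9: T[9][1]=1·1+0=1  T[9][2]=2·127+1=255  T[9][3]=3·966+127=3025  T[9][4]=4·1701+966=7770
row 10: T[10][1]=1·1+0=1  T[10][2]=2·255+1=511  T[10][3]=3·3025+255=9330  T[10][4]=4·7770+3025=34105
row 11: T[11][1]=1·1+0=1  T[11][2]=2·511+1=1023  T[11][3]=3·9330+511=28501  T[11][4]=4·34105+9330=145750
row 12: T[12][2]=2·1023+1=2047  T[12][3]=3·28501+1023=86526  T[12][4]=4·145750+28501=611501
Read S(12,2) = 2047, S(12,3) = 86526, S(12,4) = 611501.

2047, 86526, 611501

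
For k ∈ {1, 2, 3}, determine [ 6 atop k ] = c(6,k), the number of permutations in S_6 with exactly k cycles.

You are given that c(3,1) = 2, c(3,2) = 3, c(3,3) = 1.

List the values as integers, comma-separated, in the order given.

row 4: T[4][1]=3·2+0=6  T[4][2]=3·3+2=11  T[4][3]=3·1+3=6
row 5: T[5][1]=4·6+0=24  T[5][2]=4·11+6=50  T[5][3]=4·6+11=35
row 6: T[6][1]=5·24+0=120  T[6][2]=5·50+24=274  T[6][3]=5·35+50=225
Read c(6,1) = 120, c(6,2) = 274, c(6,3) = 225.

120, 274, 225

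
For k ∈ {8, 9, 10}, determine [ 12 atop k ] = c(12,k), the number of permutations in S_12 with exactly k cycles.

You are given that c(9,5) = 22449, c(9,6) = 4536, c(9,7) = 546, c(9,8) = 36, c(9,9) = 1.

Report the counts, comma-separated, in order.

r10: T_10,6=9×4536+22449=63273; T_10,7=9×546+4536=9450; T_10,8=9×36+546=870; T_10,9=9×1+36=45; T_10,10=9×0+1=1
r11: T_11,7=10×9450+63273=157773; T_11,8=10×870+9450=18150; T_11,9=10×45+870=1320; T_11,10=10×1+45=55
r12: T_12,8=11×18150+157773=357423; T_12,9=11×1320+18150=32670; T_12,10=11×55+1320=1925
Read c(12,8) = 357423, c(12,9) = 32670, c(12,10) = 1925.

357423, 32670, 1925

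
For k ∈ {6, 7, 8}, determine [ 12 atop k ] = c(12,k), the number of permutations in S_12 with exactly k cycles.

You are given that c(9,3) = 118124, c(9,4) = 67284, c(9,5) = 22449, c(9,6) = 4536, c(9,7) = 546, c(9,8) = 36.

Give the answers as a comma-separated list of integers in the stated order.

[10] T[10,4]:9*67284+118124=723680 · T[10,5]:9*22449+67284=269325 · T[10,6]:9*4536+22449=63273 · T[10,7]:9*546+4536=9450 · T[10,8]:9*36+546=870
[11] T[11,5]:10*269325+723680=3416930 · T[11,6]:10*63273+269325=902055 · T[11,7]:10*9450+63273=157773 · T[11,8]:10*870+9450=18150
[12] T[12,6]:11*902055+3416930=13339535 · T[12,7]:11*157773+902055=2637558 · T[12,8]:11*18150+157773=357423
Read c(12,6) = 13339535, c(12,7) = 2637558, c(12,8) = 357423.

13339535, 2637558, 357423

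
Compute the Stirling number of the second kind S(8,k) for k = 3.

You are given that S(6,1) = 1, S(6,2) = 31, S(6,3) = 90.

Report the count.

@7  (7,2):31·2+1→63, (7,3):90·3+31→301
@8  (8,3):301·3+63→966
Read S(8,3) = 966.

966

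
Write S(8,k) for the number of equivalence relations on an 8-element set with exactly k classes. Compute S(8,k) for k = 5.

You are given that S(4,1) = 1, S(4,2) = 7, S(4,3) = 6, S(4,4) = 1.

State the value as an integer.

@5  (5,2):7·2+1→15, (5,3):6·3+7→25, (5,4):1·4+6→10, (5,5):0·5+1→1
@6  (6,3):25·3+15→90, (6,4):10·4+25→65, (6,5):1·5+10→15
@7  (7,4):65·4+90→350, (7,5):15·5+65→140
@8  (8,5):140·5+350→1050
Read S(8,5) = 1050.

1050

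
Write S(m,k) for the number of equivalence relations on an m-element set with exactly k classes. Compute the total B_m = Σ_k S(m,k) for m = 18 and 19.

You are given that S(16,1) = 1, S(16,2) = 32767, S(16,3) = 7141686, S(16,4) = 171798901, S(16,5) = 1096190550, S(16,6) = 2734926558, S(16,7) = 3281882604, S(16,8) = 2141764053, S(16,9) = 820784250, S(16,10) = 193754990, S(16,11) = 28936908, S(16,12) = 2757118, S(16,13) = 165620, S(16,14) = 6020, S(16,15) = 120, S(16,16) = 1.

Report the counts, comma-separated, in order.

r17: T_17,1=1×1+0=1; T_17,2=2×32767+1=65535; T_17,3=3×7141686+32767=21457825; T_17,4=4×171798901+7141686=694337290; T_17,5=5×1096190550+171798901=5652751651; T_17,6=6×2734926558+1096190550=17505749898; T_17,7=7×3281882604+2734926558=25708104786; T_17,8=8×2141764053+3281882604=20415995028; T_17,9=9×820784250+2141764053=9528822303; T_17,10=10×193754990+820784250=2758334150; T_17,11=11×28936908+193754990=512060978; T_17,12=12×2757118+28936908=62022324; T_17,13=13×165620+2757118=4910178; T_17,14=14×6020+165620=249900; T_17,15=15×120+6020=7820; T_17,16=16×1+120=136; T_17,17=17×0+1=1
r18: T_18,1=1×1+0=1; T_18,2=2×65535+1=131071; T_18,3=3×21457825+65535=64439010; T_18,4=4×694337290+21457825=2798806985; T_18,5=5×5652751651+694337290=28958095545; T_18,6=6×17505749898+5652751651=110687251039; T_18,7=7×25708104786+17505749898=197462483400; T_18,8=8×20415995028+25708104786=189036065010; T_18,9=9×9528822303+20415995028=106175395755; T_18,10=10×2758334150+9528822303=37112163803; T_18,11=11×512060978+2758334150=8391004908; T_18,12=12×62022324+512060978=1256328866; T_18,13=13×4910178+62022324=125854638; T_18,14=14×249900+4910178=8408778; T_18,15=15×7820+249900=367200; T_18,16=16×136+7820=9996; T_18,17=17×1+136=153; T_18,18=18×0+1=1
r19: T_19,1=1×1+0=1; T_19,2=2×131071+1=262143; T_19,3=3×64439010+131071=193448101; T_19,4=4×2798806985+64439010=11259666950; T_19,5=5×28958095545+2798806985=147589284710; T_19,6=6×110687251039+28958095545=693081601779; T_19,7=7×197462483400+110687251039=1492924634839; T_19,8=8×189036065010+197462483400=1709751003480; T_19,9=9×106175395755+189036065010=1144614626805; T_19,10=10×37112163803+106175395755=477297033785; T_19,11=11×8391004908+37112163803=129413217791; T_19,12=12×1256328866+8391004908=23466951300; T_19,13=13×125854638+1256328866=2892439160; T_19,14=14×8408778+125854638=243577530; T_19,15=15×367200+8408778=13916778; T_19,16=16×9996+367200=527136; T_19,17=17×153+9996=12597; T_19,18=18×1+153=171; T_19,19=19×0+1=1
B_18 = ΣS(18,k) = 1+131071+64439010+2798806985+28958095545+110687251039+197462483400+189036065010+106175395755+37112163803+8391004908+1256328866+125854638+8408778+367200+9996+153+1 = 682076806159
B_19 = ΣS(19,k) = 1+262143+193448101+11259666950+147589284710+693081601779+1492924634839+1709751003480+1144614626805+477297033785+129413217791+23466951300+2892439160+243577530+13916778+527136+12597+171+1 = 5832742205057

682076806159, 5832742205057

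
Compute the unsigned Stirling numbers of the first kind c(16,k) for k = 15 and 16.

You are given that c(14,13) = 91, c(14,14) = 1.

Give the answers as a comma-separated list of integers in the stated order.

r15: T_15,14=14×1+91=105; T_15,15=14×0+1=1
r16: T_16,15=15×1+105=120; T_16,16=15×0+1=1
Read c(16,15) = 120, c(16,16) = 1.

120, 1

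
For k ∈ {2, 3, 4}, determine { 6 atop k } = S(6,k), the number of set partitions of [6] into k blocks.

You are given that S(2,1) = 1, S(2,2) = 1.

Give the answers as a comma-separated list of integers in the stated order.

31, 90, 65

[3] T[3,1]:1*1+0=1 · T[3,2]:2*1+1=3 · T[3,3]:3*0+1=1
[4] T[4,1]:1*1+0=1 · T[4,2]:2*3+1=7 · T[4,3]:3*1+3=6 · T[4,4]:4*0+1=1
[5] T[5,1]:1*1+0=1 · T[5,2]:2*7+1=15 · T[5,3]:3*6+7=25 · T[5,4]:4*1+6=10
[6] T[6,2]:2*15+1=31 · T[6,3]:3*25+15=90 · T[6,4]:4*10+25=65
Read S(6,2) = 31, S(6,3) = 90, S(6,4) = 65.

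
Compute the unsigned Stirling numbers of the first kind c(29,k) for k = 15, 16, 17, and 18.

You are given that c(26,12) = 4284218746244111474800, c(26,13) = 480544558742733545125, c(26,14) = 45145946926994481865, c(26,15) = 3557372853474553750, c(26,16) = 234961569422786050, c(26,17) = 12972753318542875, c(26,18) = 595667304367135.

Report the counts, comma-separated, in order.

211821088794711294496815, 16532187926098943672490, 1101911578045922391915, 62656135265695354110

@27  (27,13):480544558742733545125·26+4284218746244111474800→16778377273555183648050, (27,14):45145946926994481865·26+480544558742733545125→1654339178844590073615, (27,15):3557372853474553750·26+45145946926994481865→137637641117332879365, (27,16):234961569422786050·26+3557372853474553750→9666373658466991050, (27,17):12972753318542875·26+234961569422786050→572253155704900800, (27,18):595667304367135·26+12972753318542875→28460103232088385
@28  (28,14):1654339178844590073615·27+16778377273555183648050→61445535102359115635655, (28,15):137637641117332879365·27+1654339178844590073615→5370555489012577816470, (28,16):9666373658466991050·27+137637641117332879365→398629729895941637715, (28,17):572253155704900800·27+9666373658466991050→25117208862499312650, (28,18):28460103232088385·27+572253155704900800→1340675942971287195
@29  (29,15):5370555489012577816470·28+61445535102359115635655→211821088794711294496815, (29,16):398629729895941637715·28+5370555489012577816470→16532187926098943672490, (29,17):25117208862499312650·28+398629729895941637715→1101911578045922391915, (29,18):1340675942971287195·28+25117208862499312650→62656135265695354110
Read c(29,15) = 211821088794711294496815, c(29,16) = 16532187926098943672490, c(29,17) = 1101911578045922391915, c(29,18) = 62656135265695354110.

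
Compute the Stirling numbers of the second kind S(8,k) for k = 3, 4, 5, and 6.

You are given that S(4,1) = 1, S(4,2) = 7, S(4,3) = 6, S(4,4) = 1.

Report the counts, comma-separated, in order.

966, 1701, 1050, 266

i=5: T(5,1)=0+1·1=1 | T(5,2)=1+2·7=15 | T(5,3)=7+3·6=25 | T(5,4)=6+4·1=10 | T(5,5)=1+5·0=1
i=6: T(6,1)=0+1·1=1 | T(6,2)=1+2·15=31 | T(6,3)=15+3·25=90 | T(6,4)=25+4·10=65 | T(6,5)=10+5·1=15 | T(6,6)=1+6·0=1
i=7: T(7,2)=1+2·31=63 | T(7,3)=31+3·90=301 | T(7,4)=90+4·65=350 | T(7,5)=65+5·15=140 | T(7,6)=15+6·1=21
i=8: T(8,3)=63+3·301=966 | T(8,4)=301+4·350=1701 | T(8,5)=350+5·140=1050 | T(8,6)=140+6·21=266
Read S(8,3) = 966, S(8,4) = 1701, S(8,5) = 1050, S(8,6) = 266.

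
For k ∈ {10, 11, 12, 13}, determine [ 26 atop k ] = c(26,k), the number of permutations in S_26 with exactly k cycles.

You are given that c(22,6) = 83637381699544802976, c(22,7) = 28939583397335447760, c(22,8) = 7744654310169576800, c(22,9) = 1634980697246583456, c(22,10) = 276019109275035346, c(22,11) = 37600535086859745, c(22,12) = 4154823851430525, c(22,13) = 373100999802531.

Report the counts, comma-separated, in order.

@23  (23,7):28939583397335447760·22+83637381699544802976→720308216440924653696, (23,8):7744654310169576800·22+28939583397335447760→199321978221066137360, (23,9):1634980697246583456·22+7744654310169576800→43714229649594412832, (23,10):276019109275035346·22+1634980697246583456→7707401101297361068, (23,11):37600535086859745·22+276019109275035346→1103230881185949736, (23,12):4154823851430525·22+37600535086859745→129006659818331295, (23,13):373100999802531·22+4154823851430525→12363045847086207
@24  (24,8):199321978221066137360·23+720308216440924653696→5304713715525445812976, (24,9):43714229649594412832·23+199321978221066137360→1204749260161737632496, (24,10):7707401101297361068·23+43714229649594412832→220984454979433717396, (24,11):1103230881185949736·23+7707401101297361068→33081711368574204996, (24,12):129006659818331295·23+1103230881185949736→4070384057007569521, (24,13):12363045847086207·23+129006659818331295→413356714301314056
@25  (25,9):1204749260161737632496·24+5304713715525445812976→34218695959407148992880, (25,10):220984454979433717396·24+1204749260161737632496→6508376179668146850000, (25,11):33081711368574204996·24+220984454979433717396→1014945527825214637300, (25,12):4070384057007569521·24+33081711368574204996→130770928736755873500, (25,13):413356714301314056·24+4070384057007569521→13990945200239106865
@26  (26,10):6508376179668146850000·25+34218695959407148992880→196928100451110820242880, (26,11):1014945527825214637300·25+6508376179668146850000→31882014375298512782500, (26,12):130770928736755873500·25+1014945527825214637300→4284218746244111474800, (26,13):13990945200239106865·25+130770928736755873500→480544558742733545125
Read c(26,10) = 196928100451110820242880, c(26,11) = 31882014375298512782500, c(26,12) = 4284218746244111474800, c(26,13) = 480544558742733545125.

196928100451110820242880, 31882014375298512782500, 4284218746244111474800, 480544558742733545125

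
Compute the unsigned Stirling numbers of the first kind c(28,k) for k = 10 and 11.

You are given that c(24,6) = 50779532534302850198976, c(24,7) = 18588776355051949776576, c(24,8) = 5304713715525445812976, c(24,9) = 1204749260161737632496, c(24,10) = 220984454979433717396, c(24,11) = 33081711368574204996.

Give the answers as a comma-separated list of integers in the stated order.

[25] T[25,7]:24*18588776355051949776576+50779532534302850198976=496910165055549644836800 · T[25,8]:24*5304713715525445812976+18588776355051949776576=145901905527662649288000 · T[25,9]:24*1204749260161737632496+5304713715525445812976=34218695959407148992880 · T[25,10]:24*220984454979433717396+1204749260161737632496=6508376179668146850000 · T[25,11]:24*33081711368574204996+220984454979433717396=1014945527825214637300
[26] T[26,8]:25*145901905527662649288000+496910165055549644836800=4144457803247115877036800 · T[26,9]:25*34218695959407148992880+145901905527662649288000=1001369304512841374110000 · T[26,10]:25*6508376179668146850000+34218695959407148992880=196928100451110820242880 · T[26,11]:25*1014945527825214637300+6508376179668146850000=31882014375298512782500
[27] T[27,9]:26*1001369304512841374110000+4144457803247115877036800=30180059720580991603896800 · T[27,10]:26*196928100451110820242880+1001369304512841374110000=6121499916241722700424880 · T[27,11]:26*31882014375298512782500+196928100451110820242880=1025860474208872152587880
[28] T[28,10]:27*6121499916241722700424880+30180059720580991603896800=195460557459107504515368560 · T[28,11]:27*1025860474208872152587880+6121499916241722700424880=33819732719881270820297640
Read c(28,10) = 195460557459107504515368560, c(28,11) = 33819732719881270820297640.

195460557459107504515368560, 33819732719881270820297640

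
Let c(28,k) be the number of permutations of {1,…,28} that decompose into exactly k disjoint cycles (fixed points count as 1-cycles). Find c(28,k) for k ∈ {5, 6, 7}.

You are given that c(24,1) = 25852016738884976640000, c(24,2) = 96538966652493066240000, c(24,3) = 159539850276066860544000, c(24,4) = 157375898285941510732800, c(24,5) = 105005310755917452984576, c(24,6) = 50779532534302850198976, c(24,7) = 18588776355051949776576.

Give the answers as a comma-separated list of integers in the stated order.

55278125307966865191587481600, 28969458895980281319670568448, 11616723683566425573507775872

[25] T[25,2]:24*96538966652493066240000+25852016738884976640000=2342787216398718566400000 · T[25,3]:24*159539850276066860544000+96538966652493066240000=3925495373278097719296000 · T[25,4]:24*157375898285941510732800+159539850276066860544000=3936561409138663118131200 · T[25,5]:24*105005310755917452984576+157375898285941510732800=2677503356427960382362624 · T[25,6]:24*50779532534302850198976+105005310755917452984576=1323714091579185857760000 · T[25,7]:24*18588776355051949776576+50779532534302850198976=496910165055549644836800
[26] T[26,3]:25*3925495373278097719296000+2342787216398718566400000=100480171548351161548800000 · T[26,4]:25*3936561409138663118131200+3925495373278097719296000=102339530601744675672576000 · T[26,5]:25*2677503356427960382362624+3936561409138663118131200=70874145319837672677196800 · T[26,6]:25*1323714091579185857760000+2677503356427960382362624=35770355645907606826362624 · T[26,7]:25*496910165055549644836800+1323714091579185857760000=13746468217967926978680000
[27] T[27,4]:26*102339530601744675672576000+100480171548351161548800000=2761307967193712729035776000 · T[27,5]:26*70874145319837672677196800+102339530601744675672576000=1945067308917524165279692800 · T[27,6]:26*35770355645907606826362624+70874145319837672677196800=1000903392113435450162625024 · T[27,7]:26*13746468217967926978680000+35770355645907606826362624=393178529313073708272042624
[28] T[28,5]:27*1945067308917524165279692800+2761307967193712729035776000=55278125307966865191587481600 · T[28,6]:27*1000903392113435450162625024+1945067308917524165279692800=28969458895980281319670568448 · T[28,7]:27*393178529313073708272042624+1000903392113435450162625024=11616723683566425573507775872
Read c(28,5) = 55278125307966865191587481600, c(28,6) = 28969458895980281319670568448, c(28,7) = 11616723683566425573507775872.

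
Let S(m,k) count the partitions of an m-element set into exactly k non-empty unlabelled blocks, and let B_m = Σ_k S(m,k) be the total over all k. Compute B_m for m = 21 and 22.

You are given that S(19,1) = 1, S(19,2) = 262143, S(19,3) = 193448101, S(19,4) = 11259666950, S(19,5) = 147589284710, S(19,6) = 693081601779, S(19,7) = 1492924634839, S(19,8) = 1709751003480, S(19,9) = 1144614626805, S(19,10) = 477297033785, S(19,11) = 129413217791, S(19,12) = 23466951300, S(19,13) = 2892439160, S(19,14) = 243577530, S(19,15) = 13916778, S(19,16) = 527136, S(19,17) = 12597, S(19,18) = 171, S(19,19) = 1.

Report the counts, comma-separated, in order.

row 20: T[20][1]=1·1+0=1  T[20][2]=2·262143+1=524287  T[20][3]=3·193448101+262143=580606446  T[20][4]=4·11259666950+193448101=45232115901  T[20][5]=5·147589284710+11259666950=749206090500  T[20][6]=6·693081601779+147589284710=4306078895384  T[20][7]=7·1492924634839+693081601779=11143554045652  T[20][8]=8·1709751003480+1492924634839=15170932662679  T[20][9]=9·1144614626805+1709751003480=12011282644725  T[20][10]=10·477297033785+1144614626805=5917584964655  T[20][11]=11·129413217791+477297033785=1900842429486  T[20][12]=12·23466951300+129413217791=411016633391  T[20][13]=13·2892439160+23466951300=61068660380  T[20][14]=14·243577530+2892439160=6302524580  T[20][15]=15·13916778+243577530=452329200  T[20][16]=16·527136+13916778=22350954  T[20][17]=17·12597+527136=741285  T[20][18]=18·171+12597=15675  T[20][19]=19·1+171=190  T[20][20]=20·0+1=1
row 21: T[21][1]=1·1+0=1  T[21][2]=2·524287+1=1048575  T[21][3]=3·580606446+524287=1742343625  T[21][4]=4·45232115901+580606446=181509070050  T[21][5]=5·749206090500+45232115901=3791262568401  T[21][6]=6·4306078895384+749206090500=26585679462804  T[21][7]=7·11143554045652+4306078895384=82310957214948  T[21][8]=8·15170932662679+11143554045652=132511015347084  T[21][9]=9·12011282644725+15170932662679=123272476465204  T[21][10]=10·5917584964655+12011282644725=71187132291275  T[21][11]=11·1900842429486+5917584964655=26826851689001  T[21][12]=12·411016633391+1900842429486=6833042030178  T[21][13]=13·61068660380+411016633391=1204909218331  T[21][14]=14·6302524580+61068660380=149304004500  T[21][15]=15·452329200+6302524580=13087462580  T[21][16]=16·22350954+452329200=809944464  T[21][17]=17·741285+22350954=34952799  T[21][18]=18·15675+741285=1023435  T[21][19]=19·190+15675=19285  T[21][20]=20·1+190=210  T[21][21]=21·0+1=1
row 22: T[22][1]=1·1+0=1  T[22][2]=2·1048575+1=2097151  T[22][3]=3·1742343625+1048575=5228079450  T[22][4]=4·181509070050+1742343625=727778623825  T[22][5]=5·3791262568401+181509070050=19137821912055  T[22][6]=6·26585679462804+3791262568401=163305339345225  T[22][7]=7·82310957214948+26585679462804=602762379967440  T[22][8]=8·132511015347084+82310957214948=1142399079991620  T[22][9]=9·123272476465204+132511015347084=1241963303533920  T[22][10]=10·71187132291275+123272476465204=835143799377954  T[22][11]=11·26826851689001+71187132291275=366282500870286  T[22][12]=12·6833042030178+26826851689001=108823356051137  T[22][13]=13·1204909218331+6833042030178=22496861868481  T[22][14]=14·149304004500+1204909218331=3295165281331  T[22][15]=15·13087462580+149304004500=345615943200  T[22][16]=16·809944464+13087462580=26046574004  T[22][17]=17·34952799+809944464=1404142047  T[22][18]=18·1023435+34952799=53374629  T[22][19]=19·19285+1023435=1389850  T[22][20]=20·210+19285=23485  T[22][21]=21·1+210=231  T[22][22]=22·0+1=1
B_21 = ΣS(21,k) = 1+1048575+1742343625+181509070050+3791262568401+26585679462804+82310957214948+132511015347084+123272476465204+71187132291275+26826851689001+6833042030178+1204909218331+149304004500+13087462580+809944464+34952799+1023435+19285+210+1 = 474869816156751
B_22 = ΣS(22,k) = 1+2097151+5228079450+727778623825+19137821912055+163305339345225+602762379967440+1142399079991620+1241963303533920+835143799377954+366282500870286+108823356051137+22496861868481+3295165281331+345615943200+26046574004+1404142047+53374629+1389850+23485+231+1 = 4506715738447323

474869816156751, 4506715738447323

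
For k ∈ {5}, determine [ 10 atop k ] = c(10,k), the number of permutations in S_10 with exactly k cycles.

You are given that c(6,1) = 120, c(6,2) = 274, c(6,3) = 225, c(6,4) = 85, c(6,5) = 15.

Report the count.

r7: T_7,2=6×274+120=1764; T_7,3=6×225+274=1624; T_7,4=6×85+225=735; T_7,5=6×15+85=175
r8: T_8,3=7×1624+1764=13132; T_8,4=7×735+1624=6769; T_8,5=7×175+735=1960
r9: T_9,4=8×6769+13132=67284; T_9,5=8×1960+6769=22449
r10: T_10,5=9×22449+67284=269325
Read c(10,5) = 269325.

269325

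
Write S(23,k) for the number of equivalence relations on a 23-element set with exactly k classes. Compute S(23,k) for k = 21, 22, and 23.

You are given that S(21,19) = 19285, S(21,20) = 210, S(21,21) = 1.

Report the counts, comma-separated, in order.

[22] T[22,20]:20*210+19285=23485 · T[22,21]:21*1+210=231 · T[22,22]:22*0+1=1
[23] T[23,21]:21*231+23485=28336 · T[23,22]:22*1+231=253 · T[23,23]:23*0+1=1
Read S(23,21) = 28336, S(23,22) = 253, S(23,23) = 1.

28336, 253, 1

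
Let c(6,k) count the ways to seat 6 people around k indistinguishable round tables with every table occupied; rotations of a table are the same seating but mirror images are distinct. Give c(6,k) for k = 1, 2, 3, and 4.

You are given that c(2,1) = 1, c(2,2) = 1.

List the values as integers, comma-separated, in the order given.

i=3: T(3,1)=0+2·1=2 | T(3,2)=1+2·1=3 | T(3,3)=1+2·0=1
i=4: T(4,1)=0+3·2=6 | T(4,2)=2+3·3=11 | T(4,3)=3+3·1=6 | T(4,4)=1+3·0=1
i=5: T(5,1)=0+4·6=24 | T(5,2)=6+4·11=50 | T(5,3)=11+4·6=35 | T(5,4)=6+4·1=10
i=6: T(6,1)=0+5·24=120 | T(6,2)=24+5·50=274 | T(6,3)=50+5·35=225 | T(6,4)=35+5·10=85
Read c(6,1) = 120, c(6,2) = 274, c(6,3) = 225, c(6,4) = 85.

120, 274, 225, 85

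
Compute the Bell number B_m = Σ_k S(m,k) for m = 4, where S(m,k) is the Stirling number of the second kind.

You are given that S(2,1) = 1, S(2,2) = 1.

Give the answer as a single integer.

15

row 3: T[3][1]=1·1+0=1  T[3][2]=2·1+1=3  T[3][3]=3·0+1=1
row 4: T[4][1]=1·1+0=1  T[4][2]=2·3+1=7  T[4][3]=3·1+3=6  T[4][4]=4·0+1=1
B_4 = ΣS(4,k) = 1+7+6+1 = 15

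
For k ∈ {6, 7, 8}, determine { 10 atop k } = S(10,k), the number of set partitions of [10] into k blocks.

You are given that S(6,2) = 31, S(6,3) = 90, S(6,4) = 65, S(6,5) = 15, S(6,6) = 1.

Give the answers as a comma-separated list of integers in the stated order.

22827, 5880, 750

@7  (7,3):90·3+31→301, (7,4):65·4+90→350, (7,5):15·5+65→140, (7,6):1·6+15→21, (7,7):0·7+1→1
@8  (8,4):350·4+301→1701, (8,5):140·5+350→1050, (8,6):21·6+140→266, (8,7):1·7+21→28, (8,8):0·8+1→1
@9  (9,5):1050·5+1701→6951, (9,6):266·6+1050→2646, (9,7):28·7+266→462, (9,8):1·8+28→36
@10  (10,6):2646·6+6951→22827, (10,7):462·7+2646→5880, (10,8):36·8+462→750
Read S(10,6) = 22827, S(10,7) = 5880, S(10,8) = 750.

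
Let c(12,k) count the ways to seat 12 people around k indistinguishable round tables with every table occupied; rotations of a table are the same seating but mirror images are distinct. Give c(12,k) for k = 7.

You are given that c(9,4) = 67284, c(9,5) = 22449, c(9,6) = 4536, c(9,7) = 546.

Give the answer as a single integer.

i=10: T(10,5)=67284+9·22449=269325 | T(10,6)=22449+9·4536=63273 | T(10,7)=4536+9·546=9450
i=11: T(11,6)=269325+10·63273=902055 | T(11,7)=63273+10·9450=157773
i=12: T(12,7)=902055+11·157773=2637558
Read c(12,7) = 2637558.

2637558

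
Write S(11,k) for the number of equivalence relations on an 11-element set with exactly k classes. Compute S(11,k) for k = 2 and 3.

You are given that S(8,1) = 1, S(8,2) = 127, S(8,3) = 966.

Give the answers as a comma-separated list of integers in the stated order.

@9  (9,1):1·1+0→1, (9,2):127·2+1→255, (9,3):966·3+127→3025
@10  (10,1):1·1+0→1, (10,2):255·2+1→511, (10,3):3025·3+255→9330
@11  (11,2):511·2+1→1023, (11,3):9330·3+511→28501
Read S(11,2) = 1023, S(11,3) = 28501.

1023, 28501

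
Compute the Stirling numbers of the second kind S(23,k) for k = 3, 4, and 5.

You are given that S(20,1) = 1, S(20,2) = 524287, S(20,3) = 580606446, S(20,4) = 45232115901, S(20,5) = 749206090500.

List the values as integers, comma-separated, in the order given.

r21: T_21,1=1×1+0=1; T_21,2=2×524287+1=1048575; T_21,3=3×580606446+524287=1742343625; T_21,4=4×45232115901+580606446=181509070050; T_21,5=5×749206090500+45232115901=3791262568401
r22: T_22,2=2×1048575+1=2097151; T_22,3=3×1742343625+1048575=5228079450; T_22,4=4×181509070050+1742343625=727778623825; T_22,5=5×3791262568401+181509070050=19137821912055
r23: T_23,3=3×5228079450+2097151=15686335501; T_23,4=4×727778623825+5228079450=2916342574750; T_23,5=5×19137821912055+727778623825=96416888184100
Read S(23,3) = 15686335501, S(23,4) = 2916342574750, S(23,5) = 96416888184100.

15686335501, 2916342574750, 96416888184100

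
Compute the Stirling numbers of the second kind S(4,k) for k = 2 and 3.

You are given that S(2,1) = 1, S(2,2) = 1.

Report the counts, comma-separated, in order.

7, 6

i=3: T(3,1)=0+1·1=1 | T(3,2)=1+2·1=3 | T(3,3)=1+3·0=1
i=4: T(4,2)=1+2·3=7 | T(4,3)=3+3·1=6
Read S(4,2) = 7, S(4,3) = 6.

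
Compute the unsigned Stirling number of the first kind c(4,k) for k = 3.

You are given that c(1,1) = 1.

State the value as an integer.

6

i=2: T(2,1)=0+1·1=1 | T(2,2)=1+1·0=1
i=3: T(3,2)=1+2·1=3 | T(3,3)=1+2·0=1
i=4: T(4,3)=3+3·1=6
Read c(4,3) = 6.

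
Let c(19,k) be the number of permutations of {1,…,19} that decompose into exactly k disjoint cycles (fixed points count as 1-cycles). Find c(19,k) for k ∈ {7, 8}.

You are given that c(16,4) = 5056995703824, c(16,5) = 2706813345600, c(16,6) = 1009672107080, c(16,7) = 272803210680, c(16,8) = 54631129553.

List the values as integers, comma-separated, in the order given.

i=17: T(17,5)=5056995703824+16·2706813345600=48366009233424 | T(17,6)=2706813345600+16·1009672107080=18861567058880 | T(17,7)=1009672107080+16·272803210680=5374523477960 | T(17,8)=272803210680+16·54631129553=1146901283528
i=18: T(18,6)=48366009233424+17·18861567058880=369012649234384 | T(18,7)=18861567058880+17·5374523477960=110228466184200 | T(18,8)=5374523477960+17·1146901283528=24871845297936
i=19: T(19,7)=369012649234384+18·110228466184200=2353125040549984 | T(19,8)=110228466184200+18·24871845297936=557921681547048
Read c(19,7) = 2353125040549984, c(19,8) = 557921681547048.

2353125040549984, 557921681547048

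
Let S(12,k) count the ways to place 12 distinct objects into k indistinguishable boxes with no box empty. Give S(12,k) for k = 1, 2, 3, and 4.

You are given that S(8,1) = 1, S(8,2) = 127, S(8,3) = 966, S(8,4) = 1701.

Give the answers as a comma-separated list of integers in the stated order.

1, 2047, 86526, 611501

i=9: T(9,1)=0+1·1=1 | T(9,2)=1+2·127=255 | T(9,3)=127+3·966=3025 | T(9,4)=966+4·1701=7770
i=10: T(10,1)=0+1·1=1 | T(10,2)=1+2·255=511 | T(10,3)=255+3·3025=9330 | T(10,4)=3025+4·7770=34105
i=11: T(11,1)=0+1·1=1 | T(11,2)=1+2·511=1023 | T(11,3)=511+3·9330=28501 | T(11,4)=9330+4·34105=145750
i=12: T(12,1)=0+1·1=1 | T(12,2)=1+2·1023=2047 | T(12,3)=1023+3·28501=86526 | T(12,4)=28501+4·145750=611501
Read S(12,1) = 1, S(12,2) = 2047, S(12,3) = 86526, S(12,4) = 611501.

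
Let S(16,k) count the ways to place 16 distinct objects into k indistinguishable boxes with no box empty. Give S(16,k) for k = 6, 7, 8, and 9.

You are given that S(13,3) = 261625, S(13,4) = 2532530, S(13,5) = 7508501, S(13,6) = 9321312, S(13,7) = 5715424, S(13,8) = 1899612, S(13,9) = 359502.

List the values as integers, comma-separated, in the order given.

2734926558, 3281882604, 2141764053, 820784250

@14  (14,4):2532530·4+261625→10391745, (14,5):7508501·5+2532530→40075035, (14,6):9321312·6+7508501→63436373, (14,7):5715424·7+9321312→49329280, (14,8):1899612·8+5715424→20912320, (14,9):359502·9+1899612→5135130
@15  (15,5):40075035·5+10391745→210766920, (15,6):63436373·6+40075035→420693273, (15,7):49329280·7+63436373→408741333, (15,8):20912320·8+49329280→216627840, (15,9):5135130·9+20912320→67128490
@16  (16,6):420693273·6+210766920→2734926558, (16,7):408741333·7+420693273→3281882604, (16,8):216627840·8+408741333→2141764053, (16,9):67128490·9+216627840→820784250
Read S(16,6) = 2734926558, S(16,7) = 3281882604, S(16,8) = 2141764053, S(16,9) = 820784250.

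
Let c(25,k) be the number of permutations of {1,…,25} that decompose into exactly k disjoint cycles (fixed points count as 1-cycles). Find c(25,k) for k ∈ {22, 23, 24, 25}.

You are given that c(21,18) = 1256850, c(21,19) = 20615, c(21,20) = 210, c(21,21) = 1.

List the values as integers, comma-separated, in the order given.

3795000, 42550, 300, 1

i=22: T(22,19)=1256850+21·20615=1689765 | T(22,20)=20615+21·210=25025 | T(22,21)=210+21·1=231 | T(22,22)=1+21·0=1
i=23: T(23,20)=1689765+22·25025=2240315 | T(23,21)=25025+22·231=30107 | T(23,22)=231+22·1=253 | T(23,23)=1+22·0=1
i=24: T(24,21)=2240315+23·30107=2932776 | T(24,22)=30107+23·253=35926 | T(24,23)=253+23·1=276 | T(24,24)=1+23·0=1
i=25: T(25,22)=2932776+24·35926=3795000 | T(25,23)=35926+24·276=42550 | T(25,24)=276+24·1=300 | T(25,25)=1+24·0=1
Read c(25,22) = 3795000, c(25,23) = 42550, c(25,24) = 300, c(25,25) = 1.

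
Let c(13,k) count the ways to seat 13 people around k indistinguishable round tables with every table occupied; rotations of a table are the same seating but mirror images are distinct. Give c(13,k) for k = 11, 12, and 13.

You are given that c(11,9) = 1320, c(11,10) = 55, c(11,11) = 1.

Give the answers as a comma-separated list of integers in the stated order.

2717, 78, 1

r12: T_12,10=11×55+1320=1925; T_12,11=11×1+55=66; T_12,12=11×0+1=1
r13: T_13,11=12×66+1925=2717; T_13,12=12×1+66=78; T_13,13=12×0+1=1
Read c(13,11) = 2717, c(13,12) = 78, c(13,13) = 1.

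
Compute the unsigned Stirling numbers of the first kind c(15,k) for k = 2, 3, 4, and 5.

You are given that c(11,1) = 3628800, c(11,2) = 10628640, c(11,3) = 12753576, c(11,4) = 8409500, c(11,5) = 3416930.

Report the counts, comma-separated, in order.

i=12: T(12,1)=0+11·3628800=39916800 | T(12,2)=3628800+11·10628640=120543840 | T(12,3)=10628640+11·12753576=150917976 | T(12,4)=12753576+11·8409500=105258076 | T(12,5)=8409500+11·3416930=45995730
i=13: T(13,1)=0+12·39916800=479001600 | T(13,2)=39916800+12·120543840=1486442880 | T(13,3)=120543840+12·150917976=1931559552 | T(13,4)=150917976+12·105258076=1414014888 | T(13,5)=105258076+12·45995730=657206836
i=14: T(14,1)=0+13·479001600=6227020800 | T(14,2)=479001600+13·1486442880=19802759040 | T(14,3)=1486442880+13·1931559552=26596717056 | T(14,4)=1931559552+13·1414014888=20313753096 | T(14,5)=1414014888+13·657206836=9957703756
i=15: T(15,2)=6227020800+14·19802759040=283465647360 | T(15,3)=19802759040+14·26596717056=392156797824 | T(15,4)=26596717056+14·20313753096=310989260400 | T(15,5)=20313753096+14·9957703756=159721605680
Read c(15,2) = 283465647360, c(15,3) = 392156797824, c(15,4) = 310989260400, c(15,5) = 159721605680.

283465647360, 392156797824, 310989260400, 159721605680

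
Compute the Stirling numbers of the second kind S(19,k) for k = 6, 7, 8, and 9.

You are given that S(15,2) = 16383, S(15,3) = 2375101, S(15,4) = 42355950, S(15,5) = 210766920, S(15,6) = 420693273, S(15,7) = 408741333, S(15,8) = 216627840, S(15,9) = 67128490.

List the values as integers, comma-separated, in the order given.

row 16: T[16][3]=3·2375101+16383=7141686  T[16][4]=4·42355950+2375101=171798901  T[16][5]=5·210766920+42355950=1096190550  T[16][6]=6·420693273+210766920=2734926558  T[16][7]=7·408741333+420693273=3281882604  T[16][8]=8·216627840+408741333=2141764053  T[16][9]=9·67128490+216627840=820784250
row 17: T[17][4]=4·171798901+7141686=694337290  T[17][5]=5·1096190550+171798901=5652751651  T[17][6]=6·2734926558+1096190550=17505749898  T[17][7]=7·3281882604+2734926558=25708104786  T[17][8]=8·2141764053+3281882604=20415995028  T[17][9]=9·820784250+2141764053=9528822303
row 18: T[18][5]=5·5652751651+694337290=28958095545  T[18][6]=6·17505749898+5652751651=110687251039  T[18][7]=7·25708104786+17505749898=197462483400  T[18][8]=8·20415995028+25708104786=189036065010  T[18][9]=9·9528822303+20415995028=106175395755
row 19: T[19][6]=6·110687251039+28958095545=693081601779  T[19][7]=7·197462483400+110687251039=1492924634839  T[19][8]=8·189036065010+197462483400=1709751003480  T[19][9]=9·106175395755+189036065010=1144614626805
Read S(19,6) = 693081601779, S(19,7) = 1492924634839, S(19,8) = 1709751003480, S(19,9) = 1144614626805.

693081601779, 1492924634839, 1709751003480, 1144614626805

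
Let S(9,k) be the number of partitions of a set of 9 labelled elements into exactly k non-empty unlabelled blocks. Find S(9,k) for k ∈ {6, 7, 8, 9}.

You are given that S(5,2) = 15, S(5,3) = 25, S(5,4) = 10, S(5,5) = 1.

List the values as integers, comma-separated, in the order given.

2646, 462, 36, 1

@6  (6,3):25·3+15→90, (6,4):10·4+25→65, (6,5):1·5+10→15, (6,6):0·6+1→1
@7  (7,4):65·4+90→350, (7,5):15·5+65→140, (7,6):1·6+15→21, (7,7):0·7+1→1
@8  (8,5):140·5+350→1050, (8,6):21·6+140→266, (8,7):1·7+21→28, (8,8):0·8+1→1
@9  (9,6):266·6+1050→2646, (9,7):28·7+266→462, (9,8):1·8+28→36, (9,9):0·9+1→1
Read S(9,6) = 2646, S(9,7) = 462, S(9,8) = 36, S(9,9) = 1.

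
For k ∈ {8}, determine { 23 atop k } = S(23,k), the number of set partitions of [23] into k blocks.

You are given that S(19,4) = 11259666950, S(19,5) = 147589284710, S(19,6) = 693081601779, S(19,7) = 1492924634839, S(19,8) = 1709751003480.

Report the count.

9741955019900400

r20: T_20,5=5×147589284710+11259666950=749206090500; T_20,6=6×693081601779+147589284710=4306078895384; T_20,7=7×1492924634839+693081601779=11143554045652; T_20,8=8×1709751003480+1492924634839=15170932662679
r21: T_21,6=6×4306078895384+749206090500=26585679462804; T_21,7=7×11143554045652+4306078895384=82310957214948; T_21,8=8×15170932662679+11143554045652=132511015347084
r22: T_22,7=7×82310957214948+26585679462804=602762379967440; T_22,8=8×132511015347084+82310957214948=1142399079991620
r23: T_23,8=8×1142399079991620+602762379967440=9741955019900400
Read S(23,8) = 9741955019900400.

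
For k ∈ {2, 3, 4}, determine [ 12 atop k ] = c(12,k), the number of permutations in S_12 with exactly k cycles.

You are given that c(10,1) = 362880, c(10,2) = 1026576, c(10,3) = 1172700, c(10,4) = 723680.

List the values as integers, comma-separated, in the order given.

r11: T_11,1=10×362880+0=3628800; T_11,2=10×1026576+362880=10628640; T_11,3=10×1172700+1026576=12753576; T_11,4=10×723680+1172700=8409500
r12: T_12,2=11×10628640+3628800=120543840; T_12,3=11×12753576+10628640=150917976; T_12,4=11×8409500+12753576=105258076
Read c(12,2) = 120543840, c(12,3) = 150917976, c(12,4) = 105258076.

120543840, 150917976, 105258076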